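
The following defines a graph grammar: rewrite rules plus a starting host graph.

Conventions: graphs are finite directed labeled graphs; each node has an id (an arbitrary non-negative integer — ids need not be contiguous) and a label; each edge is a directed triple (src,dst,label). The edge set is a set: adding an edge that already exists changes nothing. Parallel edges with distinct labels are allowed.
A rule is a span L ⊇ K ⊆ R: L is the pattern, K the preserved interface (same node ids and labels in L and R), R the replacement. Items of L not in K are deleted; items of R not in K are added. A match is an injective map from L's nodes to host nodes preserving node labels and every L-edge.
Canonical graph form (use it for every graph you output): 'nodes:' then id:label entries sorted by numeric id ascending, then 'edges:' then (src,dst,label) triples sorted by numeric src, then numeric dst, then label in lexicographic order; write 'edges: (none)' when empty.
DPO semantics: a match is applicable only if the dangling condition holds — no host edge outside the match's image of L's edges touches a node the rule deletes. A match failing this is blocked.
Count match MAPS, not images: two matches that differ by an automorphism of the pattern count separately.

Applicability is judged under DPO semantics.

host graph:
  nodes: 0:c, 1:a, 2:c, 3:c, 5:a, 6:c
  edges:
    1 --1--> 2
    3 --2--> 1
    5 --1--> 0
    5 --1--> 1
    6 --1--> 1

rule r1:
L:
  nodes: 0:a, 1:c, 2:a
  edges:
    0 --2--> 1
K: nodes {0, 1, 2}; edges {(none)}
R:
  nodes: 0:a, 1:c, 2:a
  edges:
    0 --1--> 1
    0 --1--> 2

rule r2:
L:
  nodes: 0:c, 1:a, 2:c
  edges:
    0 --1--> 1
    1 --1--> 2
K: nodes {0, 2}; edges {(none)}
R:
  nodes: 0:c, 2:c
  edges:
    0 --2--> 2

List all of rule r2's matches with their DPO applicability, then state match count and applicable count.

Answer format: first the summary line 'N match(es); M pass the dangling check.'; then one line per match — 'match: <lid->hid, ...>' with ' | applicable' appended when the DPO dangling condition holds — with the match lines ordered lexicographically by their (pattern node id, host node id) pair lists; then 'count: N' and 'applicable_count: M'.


1 match(es); 0 pass the dangling check.
match: 0->6, 1->1, 2->2
count: 1
applicable_count: 0


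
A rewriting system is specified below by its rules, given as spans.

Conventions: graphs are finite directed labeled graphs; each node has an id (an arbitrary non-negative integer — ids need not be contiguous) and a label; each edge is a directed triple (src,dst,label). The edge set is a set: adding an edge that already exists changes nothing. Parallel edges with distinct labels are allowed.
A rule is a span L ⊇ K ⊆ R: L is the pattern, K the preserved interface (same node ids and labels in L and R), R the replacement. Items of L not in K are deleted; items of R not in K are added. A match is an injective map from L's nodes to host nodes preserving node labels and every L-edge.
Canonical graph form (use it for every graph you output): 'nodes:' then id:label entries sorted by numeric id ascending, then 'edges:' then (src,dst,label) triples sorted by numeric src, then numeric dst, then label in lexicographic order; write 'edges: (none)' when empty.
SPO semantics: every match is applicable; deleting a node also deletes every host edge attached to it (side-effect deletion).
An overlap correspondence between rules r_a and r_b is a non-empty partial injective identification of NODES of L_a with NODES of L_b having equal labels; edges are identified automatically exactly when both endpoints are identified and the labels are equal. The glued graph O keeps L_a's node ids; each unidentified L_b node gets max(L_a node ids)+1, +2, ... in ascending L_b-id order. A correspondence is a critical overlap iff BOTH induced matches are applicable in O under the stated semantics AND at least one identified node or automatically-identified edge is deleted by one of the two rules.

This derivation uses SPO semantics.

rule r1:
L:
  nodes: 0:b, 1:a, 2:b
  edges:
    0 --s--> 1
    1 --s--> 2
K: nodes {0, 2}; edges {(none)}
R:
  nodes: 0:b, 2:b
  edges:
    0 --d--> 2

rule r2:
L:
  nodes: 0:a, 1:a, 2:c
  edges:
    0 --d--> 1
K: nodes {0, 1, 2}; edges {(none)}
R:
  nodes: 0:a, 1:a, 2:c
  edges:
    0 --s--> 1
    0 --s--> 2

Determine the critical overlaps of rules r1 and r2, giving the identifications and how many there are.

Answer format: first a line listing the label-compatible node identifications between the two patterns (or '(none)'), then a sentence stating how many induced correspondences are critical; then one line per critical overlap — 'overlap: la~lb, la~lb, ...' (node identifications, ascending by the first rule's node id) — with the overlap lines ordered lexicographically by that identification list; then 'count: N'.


label-compatible node identifications between L(r1) and L(r2): 1~0, 1~1
2 of the induced correspondences are critical overlaps of r1 and r2.
overlap: 1~0
overlap: 1~1
count: 2


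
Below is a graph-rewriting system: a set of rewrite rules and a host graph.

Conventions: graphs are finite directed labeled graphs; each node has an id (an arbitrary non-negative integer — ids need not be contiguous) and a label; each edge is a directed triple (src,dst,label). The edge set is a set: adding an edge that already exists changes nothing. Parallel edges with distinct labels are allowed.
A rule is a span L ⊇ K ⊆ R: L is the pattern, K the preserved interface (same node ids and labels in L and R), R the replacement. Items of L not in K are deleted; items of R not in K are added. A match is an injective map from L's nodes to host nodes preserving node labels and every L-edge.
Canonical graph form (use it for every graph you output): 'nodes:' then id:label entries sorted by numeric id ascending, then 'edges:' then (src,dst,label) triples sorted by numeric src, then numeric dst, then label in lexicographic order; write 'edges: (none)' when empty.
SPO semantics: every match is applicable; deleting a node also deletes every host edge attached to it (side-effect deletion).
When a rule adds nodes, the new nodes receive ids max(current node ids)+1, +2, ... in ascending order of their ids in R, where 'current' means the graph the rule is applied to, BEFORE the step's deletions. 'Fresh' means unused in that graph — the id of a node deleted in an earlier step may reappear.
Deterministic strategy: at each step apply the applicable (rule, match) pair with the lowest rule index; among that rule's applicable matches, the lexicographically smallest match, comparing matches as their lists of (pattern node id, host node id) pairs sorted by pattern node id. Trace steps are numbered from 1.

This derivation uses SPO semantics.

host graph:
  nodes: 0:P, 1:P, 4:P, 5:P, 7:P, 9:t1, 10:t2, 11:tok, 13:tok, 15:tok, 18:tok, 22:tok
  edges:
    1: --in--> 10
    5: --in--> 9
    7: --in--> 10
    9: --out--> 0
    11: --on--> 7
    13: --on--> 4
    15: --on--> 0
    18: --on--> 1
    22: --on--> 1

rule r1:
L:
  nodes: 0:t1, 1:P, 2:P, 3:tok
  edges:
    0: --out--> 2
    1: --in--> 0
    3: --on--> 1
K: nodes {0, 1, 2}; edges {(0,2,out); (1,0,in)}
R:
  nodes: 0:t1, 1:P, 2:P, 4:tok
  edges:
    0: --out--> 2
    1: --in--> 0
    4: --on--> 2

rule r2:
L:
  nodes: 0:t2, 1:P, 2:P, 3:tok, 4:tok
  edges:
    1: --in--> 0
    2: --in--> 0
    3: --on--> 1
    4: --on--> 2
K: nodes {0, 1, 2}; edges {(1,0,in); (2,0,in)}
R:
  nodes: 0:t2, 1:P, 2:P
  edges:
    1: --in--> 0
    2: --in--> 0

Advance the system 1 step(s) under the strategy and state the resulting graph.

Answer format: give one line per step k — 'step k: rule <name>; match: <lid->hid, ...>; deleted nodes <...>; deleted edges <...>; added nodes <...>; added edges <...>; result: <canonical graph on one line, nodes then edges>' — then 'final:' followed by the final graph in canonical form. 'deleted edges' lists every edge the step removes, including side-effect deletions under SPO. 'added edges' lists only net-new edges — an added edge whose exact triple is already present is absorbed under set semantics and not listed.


step 1: rule r2; match: 0->10, 1->1, 2->7, 3->18, 4->11; deleted nodes 11, 18; deleted edges (11,7,on); (18,1,on); added nodes (none); added edges (none); result: nodes: 0:P, 1:P, 4:P, 5:P, 7:P, 9:t1, 10:t2, 13:tok, 15:tok, 22:tok edges: (1,10,in); (5,9,in); (7,10,in); (9,0,out); (13,4,on); (15,0,on); (22,1,on)
final:
nodes: 0:P, 1:P, 4:P, 5:P, 7:P, 9:t1, 10:t2, 13:tok, 15:tok, 22:tok
edges: (1,10,in); (5,9,in); (7,10,in); (9,0,out); (13,4,on); (15,0,on); (22,1,on)


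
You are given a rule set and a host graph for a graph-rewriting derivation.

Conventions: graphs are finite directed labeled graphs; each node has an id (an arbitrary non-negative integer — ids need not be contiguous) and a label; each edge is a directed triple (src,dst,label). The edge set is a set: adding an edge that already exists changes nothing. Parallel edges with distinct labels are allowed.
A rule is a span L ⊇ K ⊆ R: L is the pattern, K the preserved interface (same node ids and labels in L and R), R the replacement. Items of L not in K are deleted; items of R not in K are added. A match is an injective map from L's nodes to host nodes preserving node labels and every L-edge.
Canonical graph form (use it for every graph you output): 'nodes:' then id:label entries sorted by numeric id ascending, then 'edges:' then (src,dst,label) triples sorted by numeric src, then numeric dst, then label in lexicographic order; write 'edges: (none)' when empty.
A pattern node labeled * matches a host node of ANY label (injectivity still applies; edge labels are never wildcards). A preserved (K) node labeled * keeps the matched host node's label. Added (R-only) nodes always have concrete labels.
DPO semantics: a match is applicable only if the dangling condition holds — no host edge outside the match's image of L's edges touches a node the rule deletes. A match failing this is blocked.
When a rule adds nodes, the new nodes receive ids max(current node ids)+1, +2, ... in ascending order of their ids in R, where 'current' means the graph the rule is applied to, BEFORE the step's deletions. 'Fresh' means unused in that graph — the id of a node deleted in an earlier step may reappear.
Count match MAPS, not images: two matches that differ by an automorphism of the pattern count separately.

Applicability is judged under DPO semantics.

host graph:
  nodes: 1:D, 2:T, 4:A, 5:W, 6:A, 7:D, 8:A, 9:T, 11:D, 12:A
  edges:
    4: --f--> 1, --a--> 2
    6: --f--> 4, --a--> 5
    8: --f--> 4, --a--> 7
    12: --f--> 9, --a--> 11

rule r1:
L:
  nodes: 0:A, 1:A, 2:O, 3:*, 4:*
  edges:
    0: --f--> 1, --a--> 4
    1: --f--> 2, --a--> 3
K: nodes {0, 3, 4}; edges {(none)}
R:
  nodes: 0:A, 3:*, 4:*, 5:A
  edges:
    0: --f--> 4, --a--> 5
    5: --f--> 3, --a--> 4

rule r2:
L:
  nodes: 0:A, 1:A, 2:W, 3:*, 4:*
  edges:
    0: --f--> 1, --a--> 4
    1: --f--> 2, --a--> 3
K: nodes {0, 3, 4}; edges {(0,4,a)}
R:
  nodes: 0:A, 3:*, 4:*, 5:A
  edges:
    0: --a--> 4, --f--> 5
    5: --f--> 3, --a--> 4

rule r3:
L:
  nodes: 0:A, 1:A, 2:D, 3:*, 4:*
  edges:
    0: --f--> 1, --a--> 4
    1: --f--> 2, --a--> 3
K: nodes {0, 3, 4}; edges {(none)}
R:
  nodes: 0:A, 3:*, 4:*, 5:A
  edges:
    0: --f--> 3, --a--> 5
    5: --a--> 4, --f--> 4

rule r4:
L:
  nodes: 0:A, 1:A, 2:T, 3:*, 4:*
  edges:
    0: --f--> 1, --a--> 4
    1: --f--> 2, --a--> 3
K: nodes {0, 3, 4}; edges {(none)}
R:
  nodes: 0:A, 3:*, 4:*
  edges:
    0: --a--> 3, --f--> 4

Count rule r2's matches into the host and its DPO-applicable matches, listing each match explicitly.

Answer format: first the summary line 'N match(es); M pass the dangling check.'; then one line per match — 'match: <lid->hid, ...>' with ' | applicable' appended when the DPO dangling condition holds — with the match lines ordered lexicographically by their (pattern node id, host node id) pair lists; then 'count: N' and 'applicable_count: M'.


0 match(es); 0 pass the dangling check.
count: 0
applicable_count: 0


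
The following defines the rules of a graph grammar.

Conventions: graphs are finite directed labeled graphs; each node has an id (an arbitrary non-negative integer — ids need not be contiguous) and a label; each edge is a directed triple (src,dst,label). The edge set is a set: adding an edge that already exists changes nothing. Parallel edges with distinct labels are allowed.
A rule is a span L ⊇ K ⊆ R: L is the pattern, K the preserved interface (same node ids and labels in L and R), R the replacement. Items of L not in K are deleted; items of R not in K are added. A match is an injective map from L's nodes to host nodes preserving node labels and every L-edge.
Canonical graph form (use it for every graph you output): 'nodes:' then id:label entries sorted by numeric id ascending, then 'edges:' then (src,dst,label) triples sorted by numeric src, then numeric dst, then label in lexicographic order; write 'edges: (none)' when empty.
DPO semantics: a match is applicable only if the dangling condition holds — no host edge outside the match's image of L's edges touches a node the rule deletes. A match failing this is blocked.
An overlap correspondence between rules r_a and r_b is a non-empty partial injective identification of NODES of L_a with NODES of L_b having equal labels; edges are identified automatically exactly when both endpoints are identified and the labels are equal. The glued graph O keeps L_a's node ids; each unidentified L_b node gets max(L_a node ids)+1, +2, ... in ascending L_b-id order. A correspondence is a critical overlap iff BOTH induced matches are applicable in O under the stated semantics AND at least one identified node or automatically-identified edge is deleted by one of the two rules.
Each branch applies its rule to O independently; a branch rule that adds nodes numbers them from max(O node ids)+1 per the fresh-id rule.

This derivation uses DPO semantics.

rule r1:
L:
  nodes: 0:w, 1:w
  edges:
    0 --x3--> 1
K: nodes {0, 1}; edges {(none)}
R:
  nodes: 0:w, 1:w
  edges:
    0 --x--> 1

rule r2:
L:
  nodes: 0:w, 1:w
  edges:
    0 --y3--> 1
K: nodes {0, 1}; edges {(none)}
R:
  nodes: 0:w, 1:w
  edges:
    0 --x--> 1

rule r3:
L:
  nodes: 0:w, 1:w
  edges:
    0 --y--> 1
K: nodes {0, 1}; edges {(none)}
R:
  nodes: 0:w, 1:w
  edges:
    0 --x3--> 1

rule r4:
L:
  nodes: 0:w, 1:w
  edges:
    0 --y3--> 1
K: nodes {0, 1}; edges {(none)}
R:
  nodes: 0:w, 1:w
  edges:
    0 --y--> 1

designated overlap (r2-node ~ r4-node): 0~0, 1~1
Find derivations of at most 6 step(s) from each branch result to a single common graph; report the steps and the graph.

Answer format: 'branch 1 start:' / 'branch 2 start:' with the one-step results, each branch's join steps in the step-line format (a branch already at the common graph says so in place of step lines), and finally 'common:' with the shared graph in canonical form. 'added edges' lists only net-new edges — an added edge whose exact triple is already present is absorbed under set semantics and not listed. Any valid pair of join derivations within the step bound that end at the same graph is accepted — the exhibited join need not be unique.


branch 1 start:
nodes: 0:w, 1:w
edges: (0,1,x)
branch 2 start:
nodes: 0:w, 1:w
edges: (0,1,y)
branch 1: already at the common graph (0 steps)
branch 2 step 1: rule r3; match: 0->0, 1->1; deleted nodes (none); deleted edges (0,1,y); added nodes (none); added edges (0,1,x3); result: nodes: 0:w, 1:w edges: (0,1,x3)
branch 2 step 2: rule r1; match: 0->0, 1->1; deleted nodes (none); deleted edges (0,1,x3); added nodes (none); added edges (0,1,x); result: nodes: 0:w, 1:w edges: (0,1,x)
common:
nodes: 0:w, 1:w
edges: (0,1,x)


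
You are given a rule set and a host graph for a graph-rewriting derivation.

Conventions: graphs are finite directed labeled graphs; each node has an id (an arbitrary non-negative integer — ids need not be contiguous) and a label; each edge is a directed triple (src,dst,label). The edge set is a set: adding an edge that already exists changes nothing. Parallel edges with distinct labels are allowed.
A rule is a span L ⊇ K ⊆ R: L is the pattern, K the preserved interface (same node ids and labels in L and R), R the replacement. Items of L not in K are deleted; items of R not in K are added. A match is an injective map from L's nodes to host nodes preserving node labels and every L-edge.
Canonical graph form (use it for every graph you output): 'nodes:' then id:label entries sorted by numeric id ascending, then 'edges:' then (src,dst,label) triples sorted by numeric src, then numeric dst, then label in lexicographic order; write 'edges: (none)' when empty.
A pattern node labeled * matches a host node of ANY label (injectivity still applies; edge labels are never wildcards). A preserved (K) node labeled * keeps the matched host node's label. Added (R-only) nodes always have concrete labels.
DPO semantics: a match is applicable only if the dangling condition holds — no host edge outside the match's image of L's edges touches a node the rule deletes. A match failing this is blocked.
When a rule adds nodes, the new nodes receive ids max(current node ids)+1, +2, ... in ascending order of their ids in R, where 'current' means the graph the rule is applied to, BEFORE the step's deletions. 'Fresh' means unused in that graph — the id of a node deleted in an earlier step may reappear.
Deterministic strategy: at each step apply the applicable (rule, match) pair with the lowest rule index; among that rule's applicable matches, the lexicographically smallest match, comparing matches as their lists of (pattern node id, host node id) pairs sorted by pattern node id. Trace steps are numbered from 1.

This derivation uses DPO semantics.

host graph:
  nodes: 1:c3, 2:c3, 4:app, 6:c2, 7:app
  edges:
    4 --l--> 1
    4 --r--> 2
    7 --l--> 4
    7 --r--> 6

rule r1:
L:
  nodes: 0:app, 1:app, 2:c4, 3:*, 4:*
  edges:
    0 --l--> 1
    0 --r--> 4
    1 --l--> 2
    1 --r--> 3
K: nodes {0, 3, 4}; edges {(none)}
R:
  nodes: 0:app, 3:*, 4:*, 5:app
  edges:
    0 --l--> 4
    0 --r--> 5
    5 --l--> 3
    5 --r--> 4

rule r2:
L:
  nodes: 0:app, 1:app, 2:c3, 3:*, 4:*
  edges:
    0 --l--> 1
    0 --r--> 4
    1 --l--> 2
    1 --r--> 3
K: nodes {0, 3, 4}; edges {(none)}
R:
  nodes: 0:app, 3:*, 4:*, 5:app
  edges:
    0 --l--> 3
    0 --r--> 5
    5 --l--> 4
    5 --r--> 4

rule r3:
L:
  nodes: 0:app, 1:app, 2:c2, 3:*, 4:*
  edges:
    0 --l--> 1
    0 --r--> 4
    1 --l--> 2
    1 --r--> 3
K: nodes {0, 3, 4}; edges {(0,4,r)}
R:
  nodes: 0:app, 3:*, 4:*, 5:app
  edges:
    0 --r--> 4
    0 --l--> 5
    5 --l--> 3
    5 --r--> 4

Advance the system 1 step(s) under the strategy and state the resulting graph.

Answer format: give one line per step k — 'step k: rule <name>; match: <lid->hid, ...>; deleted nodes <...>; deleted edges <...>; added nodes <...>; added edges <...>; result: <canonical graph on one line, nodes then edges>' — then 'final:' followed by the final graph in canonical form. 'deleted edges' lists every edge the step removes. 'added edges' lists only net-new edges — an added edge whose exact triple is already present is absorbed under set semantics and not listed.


step 1: rule r2; match: 0->7, 1->4, 2->1, 3->2, 4->6; deleted nodes 1, 4; deleted edges (4,1,l); (4,2,r); (7,4,l); (7,6,r); added nodes 8; added edges (7,2,l); (7,8,r); (8,6,l); (8,6,r); result: nodes: 2:c3, 6:c2, 7:app, 8:app edges: (7,2,l); (7,8,r); (8,6,l); (8,6,r)
final:
nodes: 2:c3, 6:c2, 7:app, 8:app
edges: (7,2,l); (7,8,r); (8,6,l); (8,6,r)


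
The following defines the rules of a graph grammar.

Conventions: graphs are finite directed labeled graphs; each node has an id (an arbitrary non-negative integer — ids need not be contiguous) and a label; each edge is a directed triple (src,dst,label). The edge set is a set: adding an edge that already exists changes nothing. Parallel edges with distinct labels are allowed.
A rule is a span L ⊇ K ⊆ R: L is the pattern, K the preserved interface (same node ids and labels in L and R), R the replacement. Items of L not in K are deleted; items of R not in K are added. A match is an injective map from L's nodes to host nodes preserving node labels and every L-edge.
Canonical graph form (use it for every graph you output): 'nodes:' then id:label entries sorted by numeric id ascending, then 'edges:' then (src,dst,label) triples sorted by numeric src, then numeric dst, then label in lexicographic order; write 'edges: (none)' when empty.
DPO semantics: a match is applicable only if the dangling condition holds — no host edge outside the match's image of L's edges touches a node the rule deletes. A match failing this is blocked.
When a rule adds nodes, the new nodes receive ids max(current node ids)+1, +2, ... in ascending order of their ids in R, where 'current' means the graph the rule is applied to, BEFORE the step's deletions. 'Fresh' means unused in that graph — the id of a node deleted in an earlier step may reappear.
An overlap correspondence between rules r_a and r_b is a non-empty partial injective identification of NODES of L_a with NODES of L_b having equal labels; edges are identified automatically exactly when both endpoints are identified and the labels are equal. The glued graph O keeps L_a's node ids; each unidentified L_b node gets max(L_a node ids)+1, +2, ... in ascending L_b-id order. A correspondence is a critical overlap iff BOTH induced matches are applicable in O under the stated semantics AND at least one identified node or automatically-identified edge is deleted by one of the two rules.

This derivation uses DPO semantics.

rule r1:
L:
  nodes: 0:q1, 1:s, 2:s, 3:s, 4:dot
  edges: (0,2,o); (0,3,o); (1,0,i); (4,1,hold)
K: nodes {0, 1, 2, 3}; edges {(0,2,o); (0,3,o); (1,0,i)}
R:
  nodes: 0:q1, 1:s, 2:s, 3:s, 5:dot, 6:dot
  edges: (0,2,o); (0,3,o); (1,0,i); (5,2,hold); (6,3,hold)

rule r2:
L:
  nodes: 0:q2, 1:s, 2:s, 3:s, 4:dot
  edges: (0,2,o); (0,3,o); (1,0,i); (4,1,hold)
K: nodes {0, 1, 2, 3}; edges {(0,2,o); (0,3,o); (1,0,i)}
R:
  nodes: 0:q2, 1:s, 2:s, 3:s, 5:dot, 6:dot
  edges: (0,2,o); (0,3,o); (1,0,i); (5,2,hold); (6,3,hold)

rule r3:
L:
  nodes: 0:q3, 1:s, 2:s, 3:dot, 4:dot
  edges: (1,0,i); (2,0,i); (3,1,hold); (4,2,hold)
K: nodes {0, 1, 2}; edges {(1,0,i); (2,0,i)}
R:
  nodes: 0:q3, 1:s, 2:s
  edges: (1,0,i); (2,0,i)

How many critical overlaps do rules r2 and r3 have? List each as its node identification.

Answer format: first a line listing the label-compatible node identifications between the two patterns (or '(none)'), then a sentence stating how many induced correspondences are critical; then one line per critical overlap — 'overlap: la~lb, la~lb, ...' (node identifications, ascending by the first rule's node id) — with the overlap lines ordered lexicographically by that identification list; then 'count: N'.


label-compatible node identifications between L(r2) and L(r3): 1~1, 1~2, 2~1, 2~2, 3~1, 3~2, 4~3, 4~4
6 of the induced correspondences are critical overlaps of r2 and r3.
overlap: 1~1, 2~2, 4~3
overlap: 1~1, 3~2, 4~3
overlap: 1~1, 4~3
overlap: 1~2, 2~1, 4~4
overlap: 1~2, 3~1, 4~4
overlap: 1~2, 4~4
count: 6


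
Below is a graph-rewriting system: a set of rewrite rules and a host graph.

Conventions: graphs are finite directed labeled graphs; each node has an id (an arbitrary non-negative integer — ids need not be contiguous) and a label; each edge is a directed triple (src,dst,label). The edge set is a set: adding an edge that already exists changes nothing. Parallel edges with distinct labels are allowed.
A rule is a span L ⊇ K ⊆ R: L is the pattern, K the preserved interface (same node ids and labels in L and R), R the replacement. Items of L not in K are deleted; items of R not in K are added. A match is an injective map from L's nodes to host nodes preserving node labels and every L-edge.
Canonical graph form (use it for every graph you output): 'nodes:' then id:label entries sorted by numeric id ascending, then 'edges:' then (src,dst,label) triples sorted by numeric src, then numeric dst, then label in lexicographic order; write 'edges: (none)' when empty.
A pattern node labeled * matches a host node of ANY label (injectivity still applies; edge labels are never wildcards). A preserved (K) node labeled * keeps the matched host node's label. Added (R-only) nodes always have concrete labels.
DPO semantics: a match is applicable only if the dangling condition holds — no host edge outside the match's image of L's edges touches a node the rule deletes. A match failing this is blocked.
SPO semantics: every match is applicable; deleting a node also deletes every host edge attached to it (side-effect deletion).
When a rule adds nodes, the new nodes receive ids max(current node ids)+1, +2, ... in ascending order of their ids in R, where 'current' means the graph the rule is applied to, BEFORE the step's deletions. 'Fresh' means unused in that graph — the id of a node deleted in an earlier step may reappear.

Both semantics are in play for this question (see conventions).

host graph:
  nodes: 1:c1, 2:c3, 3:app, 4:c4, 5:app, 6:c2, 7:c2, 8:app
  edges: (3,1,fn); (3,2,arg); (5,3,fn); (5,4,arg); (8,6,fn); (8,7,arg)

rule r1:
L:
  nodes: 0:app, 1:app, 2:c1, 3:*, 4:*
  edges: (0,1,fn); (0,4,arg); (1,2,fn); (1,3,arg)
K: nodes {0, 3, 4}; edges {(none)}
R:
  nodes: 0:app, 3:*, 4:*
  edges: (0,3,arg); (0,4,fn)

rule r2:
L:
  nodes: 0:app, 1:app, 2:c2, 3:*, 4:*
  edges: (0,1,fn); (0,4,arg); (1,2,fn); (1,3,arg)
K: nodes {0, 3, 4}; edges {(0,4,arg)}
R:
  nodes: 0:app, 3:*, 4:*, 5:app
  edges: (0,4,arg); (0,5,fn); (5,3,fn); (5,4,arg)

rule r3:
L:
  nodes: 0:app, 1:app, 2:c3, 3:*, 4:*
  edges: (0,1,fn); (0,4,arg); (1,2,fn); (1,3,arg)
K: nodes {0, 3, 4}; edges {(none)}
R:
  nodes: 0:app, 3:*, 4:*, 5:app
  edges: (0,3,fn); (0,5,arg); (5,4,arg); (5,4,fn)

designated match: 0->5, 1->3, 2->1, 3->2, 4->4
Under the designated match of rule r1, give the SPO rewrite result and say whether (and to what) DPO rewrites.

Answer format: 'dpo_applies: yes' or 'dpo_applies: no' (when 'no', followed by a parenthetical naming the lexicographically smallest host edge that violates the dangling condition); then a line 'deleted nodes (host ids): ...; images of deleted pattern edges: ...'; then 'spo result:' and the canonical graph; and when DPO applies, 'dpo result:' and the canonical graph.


dpo_applies: yes
deleted nodes (host ids): 1, 3; images of deleted pattern edges: (3,1,fn); (3,2,arg); (5,3,fn); (5,4,arg)
spo result:
nodes: 2:c3, 4:c4, 5:app, 6:c2, 7:c2, 8:app
edges: (5,2,arg); (5,4,fn); (8,6,fn); (8,7,arg)
dpo result:
nodes: 2:c3, 4:c4, 5:app, 6:c2, 7:c2, 8:app
edges: (5,2,arg); (5,4,fn); (8,6,fn); (8,7,arg)


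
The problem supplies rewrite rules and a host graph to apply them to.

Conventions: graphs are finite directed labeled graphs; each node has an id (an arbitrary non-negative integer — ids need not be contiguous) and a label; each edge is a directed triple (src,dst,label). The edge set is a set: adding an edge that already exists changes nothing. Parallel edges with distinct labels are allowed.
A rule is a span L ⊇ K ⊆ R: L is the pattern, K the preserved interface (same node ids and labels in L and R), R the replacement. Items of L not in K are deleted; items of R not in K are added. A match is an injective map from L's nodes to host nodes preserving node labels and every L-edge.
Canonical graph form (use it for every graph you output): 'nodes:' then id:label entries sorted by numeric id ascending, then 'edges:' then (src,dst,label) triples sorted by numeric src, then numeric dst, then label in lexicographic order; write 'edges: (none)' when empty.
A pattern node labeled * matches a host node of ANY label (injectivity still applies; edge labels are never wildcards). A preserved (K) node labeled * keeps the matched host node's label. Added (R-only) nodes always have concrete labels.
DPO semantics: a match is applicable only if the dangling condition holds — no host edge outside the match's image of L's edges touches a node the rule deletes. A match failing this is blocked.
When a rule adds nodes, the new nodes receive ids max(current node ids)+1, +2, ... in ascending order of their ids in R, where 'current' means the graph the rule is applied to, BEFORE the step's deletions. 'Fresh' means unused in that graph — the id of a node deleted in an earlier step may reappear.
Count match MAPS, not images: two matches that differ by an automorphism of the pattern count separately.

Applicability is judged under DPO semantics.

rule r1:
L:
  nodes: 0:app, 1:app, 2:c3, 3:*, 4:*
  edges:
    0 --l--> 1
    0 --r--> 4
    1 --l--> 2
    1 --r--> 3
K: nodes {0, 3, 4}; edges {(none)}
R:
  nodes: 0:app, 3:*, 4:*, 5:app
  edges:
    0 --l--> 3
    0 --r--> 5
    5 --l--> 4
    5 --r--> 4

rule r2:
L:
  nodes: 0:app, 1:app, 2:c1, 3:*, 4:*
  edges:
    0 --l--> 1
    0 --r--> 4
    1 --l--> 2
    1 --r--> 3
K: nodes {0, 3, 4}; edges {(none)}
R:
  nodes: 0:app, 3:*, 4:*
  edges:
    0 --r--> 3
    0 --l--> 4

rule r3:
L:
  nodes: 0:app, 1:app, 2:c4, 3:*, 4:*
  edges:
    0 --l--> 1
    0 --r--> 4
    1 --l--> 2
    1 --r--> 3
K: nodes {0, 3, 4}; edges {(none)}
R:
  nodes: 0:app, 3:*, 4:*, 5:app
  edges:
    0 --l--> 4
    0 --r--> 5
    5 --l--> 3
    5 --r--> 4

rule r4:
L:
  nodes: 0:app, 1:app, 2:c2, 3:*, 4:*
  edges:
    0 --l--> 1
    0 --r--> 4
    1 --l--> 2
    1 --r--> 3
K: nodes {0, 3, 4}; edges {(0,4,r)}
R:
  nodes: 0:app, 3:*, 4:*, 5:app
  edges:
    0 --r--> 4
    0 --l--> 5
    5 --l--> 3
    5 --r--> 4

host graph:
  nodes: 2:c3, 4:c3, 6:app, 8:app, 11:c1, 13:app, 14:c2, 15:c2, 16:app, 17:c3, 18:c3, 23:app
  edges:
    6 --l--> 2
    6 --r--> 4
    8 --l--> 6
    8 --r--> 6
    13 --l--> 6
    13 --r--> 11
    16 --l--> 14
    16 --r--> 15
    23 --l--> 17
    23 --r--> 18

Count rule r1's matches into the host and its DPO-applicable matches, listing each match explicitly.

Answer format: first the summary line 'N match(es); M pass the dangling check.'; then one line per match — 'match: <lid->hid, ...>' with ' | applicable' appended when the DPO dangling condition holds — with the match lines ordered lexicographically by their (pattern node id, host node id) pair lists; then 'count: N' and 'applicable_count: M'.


1 match(es); 0 pass the dangling check.
match: 0->13, 1->6, 2->2, 3->4, 4->11
count: 1
applicable_count: 0


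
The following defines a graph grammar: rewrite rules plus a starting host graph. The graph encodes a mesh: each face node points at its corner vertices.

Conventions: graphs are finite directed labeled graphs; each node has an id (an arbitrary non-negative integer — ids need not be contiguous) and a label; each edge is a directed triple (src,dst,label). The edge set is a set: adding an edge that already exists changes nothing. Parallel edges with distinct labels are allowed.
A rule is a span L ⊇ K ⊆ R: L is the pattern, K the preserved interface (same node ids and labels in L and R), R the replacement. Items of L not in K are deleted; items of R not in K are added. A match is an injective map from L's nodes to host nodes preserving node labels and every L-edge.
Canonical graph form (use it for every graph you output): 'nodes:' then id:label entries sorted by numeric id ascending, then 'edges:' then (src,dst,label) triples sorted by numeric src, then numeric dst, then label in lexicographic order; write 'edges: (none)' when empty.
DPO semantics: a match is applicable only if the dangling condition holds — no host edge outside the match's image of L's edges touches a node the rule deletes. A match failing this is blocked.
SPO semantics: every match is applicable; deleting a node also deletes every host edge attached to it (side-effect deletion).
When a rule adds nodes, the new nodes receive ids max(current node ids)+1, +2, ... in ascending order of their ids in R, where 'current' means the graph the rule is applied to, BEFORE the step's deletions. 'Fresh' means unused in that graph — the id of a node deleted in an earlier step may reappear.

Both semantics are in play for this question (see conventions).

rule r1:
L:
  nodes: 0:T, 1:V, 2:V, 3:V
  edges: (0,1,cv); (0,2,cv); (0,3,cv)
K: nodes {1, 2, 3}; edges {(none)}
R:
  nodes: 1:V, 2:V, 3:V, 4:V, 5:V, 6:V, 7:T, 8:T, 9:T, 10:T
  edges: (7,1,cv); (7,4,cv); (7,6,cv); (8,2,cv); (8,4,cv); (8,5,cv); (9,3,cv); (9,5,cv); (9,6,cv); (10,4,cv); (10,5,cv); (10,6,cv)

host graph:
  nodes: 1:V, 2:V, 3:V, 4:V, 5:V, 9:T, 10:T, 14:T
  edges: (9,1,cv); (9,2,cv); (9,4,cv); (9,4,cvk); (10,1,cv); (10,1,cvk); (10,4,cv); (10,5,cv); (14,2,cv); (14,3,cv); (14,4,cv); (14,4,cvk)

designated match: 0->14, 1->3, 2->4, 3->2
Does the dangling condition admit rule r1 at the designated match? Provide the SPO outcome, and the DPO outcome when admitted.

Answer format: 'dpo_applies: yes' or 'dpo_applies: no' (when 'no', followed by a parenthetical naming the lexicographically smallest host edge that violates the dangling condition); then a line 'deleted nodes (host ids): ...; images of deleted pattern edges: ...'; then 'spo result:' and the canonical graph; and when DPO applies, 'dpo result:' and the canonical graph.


dpo_applies: no
(the rule deletes node 14, which keeps host edge (14,4,cvk) outside the match image — the dangling condition fails, DPO blocks; SPO proceeds and side-deletes such edges)
deleted nodes (host ids): 14; images of deleted pattern edges: (14,2,cv); (14,3,cv); (14,4,cv)
spo result:
nodes: 1:V, 2:V, 3:V, 4:V, 5:V, 9:T, 10:T, 15:V, 16:V, 17:V, 18:T, 19:T, 20:T, 21:T
edges: (9,1,cv); (9,2,cv); (9,4,cv); (9,4,cvk); (10,1,cv); (10,1,cvk); (10,4,cv); (10,5,cv); (18,3,cv); (18,15,cv); (18,17,cv); (19,4,cv); (19,15,cv); (19,16,cv); (20,2,cv); (20,16,cv); (20,17,cv); (21,15,cv); (21,16,cv); (21,17,cv)


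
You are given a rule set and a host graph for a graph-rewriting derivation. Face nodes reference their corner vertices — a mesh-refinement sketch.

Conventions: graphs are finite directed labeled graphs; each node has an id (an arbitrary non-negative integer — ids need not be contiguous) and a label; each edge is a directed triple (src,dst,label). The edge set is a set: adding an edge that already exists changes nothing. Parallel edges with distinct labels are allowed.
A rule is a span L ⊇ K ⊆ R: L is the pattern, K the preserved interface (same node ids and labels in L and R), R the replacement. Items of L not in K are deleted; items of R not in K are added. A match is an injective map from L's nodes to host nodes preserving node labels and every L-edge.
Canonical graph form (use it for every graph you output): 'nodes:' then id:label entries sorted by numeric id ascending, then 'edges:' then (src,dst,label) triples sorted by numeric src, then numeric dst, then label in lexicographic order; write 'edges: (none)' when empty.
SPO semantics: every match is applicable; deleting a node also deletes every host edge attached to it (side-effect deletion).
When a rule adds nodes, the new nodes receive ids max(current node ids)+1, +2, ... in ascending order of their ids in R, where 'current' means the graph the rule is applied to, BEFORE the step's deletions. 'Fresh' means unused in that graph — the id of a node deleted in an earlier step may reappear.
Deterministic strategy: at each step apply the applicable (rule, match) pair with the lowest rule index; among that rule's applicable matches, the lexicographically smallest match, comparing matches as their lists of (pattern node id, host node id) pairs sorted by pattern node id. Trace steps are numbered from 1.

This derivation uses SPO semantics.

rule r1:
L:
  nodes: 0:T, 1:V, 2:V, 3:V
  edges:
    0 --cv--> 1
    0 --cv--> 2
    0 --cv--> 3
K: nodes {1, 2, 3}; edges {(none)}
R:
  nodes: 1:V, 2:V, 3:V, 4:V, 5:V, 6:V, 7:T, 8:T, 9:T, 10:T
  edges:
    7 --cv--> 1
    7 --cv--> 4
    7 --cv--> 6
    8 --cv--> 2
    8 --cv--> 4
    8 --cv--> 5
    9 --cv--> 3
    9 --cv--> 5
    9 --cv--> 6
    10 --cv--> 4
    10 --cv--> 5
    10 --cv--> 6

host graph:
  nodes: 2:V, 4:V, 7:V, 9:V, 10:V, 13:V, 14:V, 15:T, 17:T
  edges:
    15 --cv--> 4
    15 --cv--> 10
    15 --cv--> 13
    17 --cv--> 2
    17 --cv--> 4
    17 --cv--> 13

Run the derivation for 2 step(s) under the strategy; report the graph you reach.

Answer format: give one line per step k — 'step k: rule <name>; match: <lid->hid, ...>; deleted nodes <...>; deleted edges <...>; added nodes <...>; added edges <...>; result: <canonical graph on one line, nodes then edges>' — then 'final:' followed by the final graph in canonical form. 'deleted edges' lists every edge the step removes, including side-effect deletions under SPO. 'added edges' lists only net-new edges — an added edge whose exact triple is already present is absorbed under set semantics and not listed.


step 1: rule r1; match: 0->15, 1->4, 2->10, 3->13; deleted nodes 15; deleted edges (15,4,cv); (15,10,cv); (15,13,cv); added nodes 18, 19, 20, 21, 22, 23, 24; added edges (21,4,cv); (21,18,cv); (21,20,cv); (22,10,cv); (22,18,cv); (22,19,cv); (23,13,cv); (23,19,cv); (23,20,cv); (24,18,cv); (24,19,cv); (24,20,cv); result: nodes: 2:V, 4:V, 7:V, 9:V, 10:V, 13:V, 14:V, 17:T, 18:V, 19:V, 20:V, 21:T, 22:T, 23:T, 24:T edges: (17,2,cv); (17,4,cv); (17,13,cv); (21,4,cv); (21,18,cv); (21,20,cv); (22,10,cv); (22,18,cv); (22,19,cv); (23,13,cv); (23,19,cv); (23,20,cv); (24,18,cv); (24,19,cv); (24,20,cv)
step 2: rule r1; match: 0->17, 1->2, 2->4, 3->13; deleted nodes 17; deleted edges (17,2,cv); (17,4,cv); (17,13,cv); added nodes 25, 26, 27, 28, 29, 30, 31; added edges (28,2,cv); (28,25,cv); (28,27,cv); (29,4,cv); (29,25,cv); (29,26,cv); (30,13,cv); (30,26,cv); (30,27,cv); (31,25,cv); (31,26,cv); (31,27,cv); result: nodes: 2:V, 4:V, 7:V, 9:V, 10:V, 13:V, 14:V, 18:V, 19:V, 20:V, 21:T, 22:T, 23:T, 24:T, 25:V, 26:V, 27:V, 28:T, 29:T, 30:T, 31:T edges: (21,4,cv); (21,18,cv); (21,20,cv); (22,10,cv); (22,18,cv); (22,19,cv); (23,13,cv); (23,19,cv); (23,20,cv); (24,18,cv); (24,19,cv); (24,20,cv); (28,2,cv); (28,25,cv); (28,27,cv); (29,4,cv); (29,25,cv); (29,26,cv); (30,13,cv); (30,26,cv); (30,27,cv); (31,25,cv); (31,26,cv); (31,27,cv)
final:
nodes: 2:V, 4:V, 7:V, 9:V, 10:V, 13:V, 14:V, 18:V, 19:V, 20:V, 21:T, 22:T, 23:T, 24:T, 25:V, 26:V, 27:V, 28:T, 29:T, 30:T, 31:T
edges: (21,4,cv); (21,18,cv); (21,20,cv); (22,10,cv); (22,18,cv); (22,19,cv); (23,13,cv); (23,19,cv); (23,20,cv); (24,18,cv); (24,19,cv); (24,20,cv); (28,2,cv); (28,25,cv); (28,27,cv); (29,4,cv); (29,25,cv); (29,26,cv); (30,13,cv); (30,26,cv); (30,27,cv); (31,25,cv); (31,26,cv); (31,27,cv)


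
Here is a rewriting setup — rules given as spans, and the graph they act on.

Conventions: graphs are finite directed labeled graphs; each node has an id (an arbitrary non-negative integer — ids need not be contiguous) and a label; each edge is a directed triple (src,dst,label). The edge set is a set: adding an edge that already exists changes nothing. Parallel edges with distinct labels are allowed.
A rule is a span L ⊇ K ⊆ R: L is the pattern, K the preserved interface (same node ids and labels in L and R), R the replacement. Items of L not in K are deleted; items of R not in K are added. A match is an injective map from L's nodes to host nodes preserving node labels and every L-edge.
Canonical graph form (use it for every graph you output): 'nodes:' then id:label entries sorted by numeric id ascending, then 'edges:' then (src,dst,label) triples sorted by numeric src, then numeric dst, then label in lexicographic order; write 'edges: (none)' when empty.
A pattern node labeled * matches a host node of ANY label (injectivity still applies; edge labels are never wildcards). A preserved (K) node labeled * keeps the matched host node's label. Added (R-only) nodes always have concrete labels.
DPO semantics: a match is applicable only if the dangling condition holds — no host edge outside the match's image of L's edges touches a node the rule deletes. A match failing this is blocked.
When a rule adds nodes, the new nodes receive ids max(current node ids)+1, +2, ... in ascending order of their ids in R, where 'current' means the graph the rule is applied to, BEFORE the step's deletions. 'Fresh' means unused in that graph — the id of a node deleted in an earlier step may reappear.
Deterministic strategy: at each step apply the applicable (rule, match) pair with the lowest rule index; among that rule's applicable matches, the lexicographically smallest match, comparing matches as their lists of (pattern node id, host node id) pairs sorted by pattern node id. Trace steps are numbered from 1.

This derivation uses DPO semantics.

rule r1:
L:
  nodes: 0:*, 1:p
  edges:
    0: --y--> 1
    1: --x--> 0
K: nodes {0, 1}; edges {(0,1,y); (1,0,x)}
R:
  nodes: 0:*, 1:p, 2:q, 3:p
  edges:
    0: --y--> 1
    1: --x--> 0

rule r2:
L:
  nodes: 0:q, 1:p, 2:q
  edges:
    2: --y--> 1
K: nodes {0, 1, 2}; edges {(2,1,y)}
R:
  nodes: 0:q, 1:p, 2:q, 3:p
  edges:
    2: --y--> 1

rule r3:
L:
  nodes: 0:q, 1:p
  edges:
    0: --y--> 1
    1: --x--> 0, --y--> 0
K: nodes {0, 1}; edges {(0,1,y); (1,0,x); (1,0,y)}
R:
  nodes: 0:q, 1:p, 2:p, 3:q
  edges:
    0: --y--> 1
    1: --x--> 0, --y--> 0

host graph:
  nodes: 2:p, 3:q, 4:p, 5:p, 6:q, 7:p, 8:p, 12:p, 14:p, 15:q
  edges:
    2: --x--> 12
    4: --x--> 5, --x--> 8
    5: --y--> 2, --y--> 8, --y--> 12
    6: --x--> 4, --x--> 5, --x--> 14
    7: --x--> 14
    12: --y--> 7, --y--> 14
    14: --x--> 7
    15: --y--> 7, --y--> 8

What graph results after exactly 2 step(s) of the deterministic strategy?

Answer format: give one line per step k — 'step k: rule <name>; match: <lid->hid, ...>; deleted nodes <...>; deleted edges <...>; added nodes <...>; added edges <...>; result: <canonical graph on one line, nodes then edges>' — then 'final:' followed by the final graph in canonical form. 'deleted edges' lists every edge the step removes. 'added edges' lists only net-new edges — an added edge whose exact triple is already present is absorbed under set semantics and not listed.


step 1: rule r2; match: 0->3, 1->7, 2->15; deleted nodes (none); deleted edges (none); added nodes 16; added edges (none); result: nodes: 2:p, 3:q, 4:p, 5:p, 6:q, 7:p, 8:p, 12:p, 14:p, 15:q, 16:p edges: (2,12,x); (4,5,x); (4,8,x); (5,2,y); (5,8,y); (5,12,y); (6,4,x); (6,5,x); (6,14,x); (7,14,x); (12,7,y); (12,14,y); (14,7,x); (15,7,y); (15,8,y)
step 2: rule r2; match: 0->3, 1->7, 2->15; deleted nodes (none); deleted edges (none); added nodes 17; added edges (none); result: nodes: 2:p, 3:q, 4:p, 5:p, 6:q, 7:p, 8:p, 12:p, 14:p, 15:q, 16:p, 17:p edges: (2,12,x); (4,5,x); (4,8,x); (5,2,y); (5,8,y); (5,12,y); (6,4,x); (6,5,x); (6,14,x); (7,14,x); (12,7,y); (12,14,y); (14,7,x); (15,7,y); (15,8,y)
final:
nodes: 2:p, 3:q, 4:p, 5:p, 6:q, 7:p, 8:p, 12:p, 14:p, 15:q, 16:p, 17:p
edges: (2,12,x); (4,5,x); (4,8,x); (5,2,y); (5,8,y); (5,12,y); (6,4,x); (6,5,x); (6,14,x); (7,14,x); (12,7,y); (12,14,y); (14,7,x); (15,7,y); (15,8,y)
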